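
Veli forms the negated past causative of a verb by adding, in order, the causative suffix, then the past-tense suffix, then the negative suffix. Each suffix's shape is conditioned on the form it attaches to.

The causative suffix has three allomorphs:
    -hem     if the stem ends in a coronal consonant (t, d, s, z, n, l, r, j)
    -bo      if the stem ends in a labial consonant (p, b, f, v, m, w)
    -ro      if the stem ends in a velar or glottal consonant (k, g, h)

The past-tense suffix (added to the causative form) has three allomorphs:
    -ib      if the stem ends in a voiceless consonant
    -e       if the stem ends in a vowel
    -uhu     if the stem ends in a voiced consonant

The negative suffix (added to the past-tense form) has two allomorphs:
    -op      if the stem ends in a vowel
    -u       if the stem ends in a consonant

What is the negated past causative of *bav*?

*bav*: final consonant = /v/, labial → -bo → *bavbo*.
The causative form *bavbo* — final sound /o/ (a vowel) → -e → *bavboe*.
The past-tense form *bavboe*: final sound = /e/, a vowel → -op → *bavboeop*.

bavboeop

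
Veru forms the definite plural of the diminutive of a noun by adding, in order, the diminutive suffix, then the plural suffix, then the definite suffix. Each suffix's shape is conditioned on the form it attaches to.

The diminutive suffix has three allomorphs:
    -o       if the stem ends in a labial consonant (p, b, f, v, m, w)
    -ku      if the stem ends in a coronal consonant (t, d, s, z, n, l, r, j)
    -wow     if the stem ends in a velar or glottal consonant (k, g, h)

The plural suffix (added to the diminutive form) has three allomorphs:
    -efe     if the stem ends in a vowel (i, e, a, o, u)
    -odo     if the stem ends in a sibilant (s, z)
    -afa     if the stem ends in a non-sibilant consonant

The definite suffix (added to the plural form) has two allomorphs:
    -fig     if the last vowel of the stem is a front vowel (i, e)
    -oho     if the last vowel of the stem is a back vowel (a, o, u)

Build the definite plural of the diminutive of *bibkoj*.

bibkojkuefefig

Since the final consonant of *bibkoj* is /j/ (coronal), it takes -ku, giving *bibkojku*.
The diminutive form *bibkojku*: final sound = /u/, a vowel → -efe → *bibkojkuefe*.
The plural form *bibkojkuefe*: last vowel = /e/, a front vowel → -fig → *bibkojkuefefig*.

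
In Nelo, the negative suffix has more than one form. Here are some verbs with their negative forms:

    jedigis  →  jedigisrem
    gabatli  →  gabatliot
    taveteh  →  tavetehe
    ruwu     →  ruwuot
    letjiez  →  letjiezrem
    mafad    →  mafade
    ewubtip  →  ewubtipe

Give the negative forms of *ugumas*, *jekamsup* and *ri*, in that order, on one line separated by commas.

Looking at the final sound of each stem: -rem when the stem ends in a sibilant (*jedigis*, *letjiez*); -e when the stem ends in a non-sibilant consonant (*taveteh*, *mafad*, *ewubtip*); -ot when the stem ends in a vowel (*gabatli*, *ruwu*).
*ugumas*: final sound = /s/, a sibilant → -rem → *ugumasrem*.
*jekamsup* — final sound /p/ (a non-sibilant consonant) → -e → *jekamsupe*.
*ri* — final sound /i/ (a vowel) → -ot → *riot*.

ugumasrem, jekamsupe, riot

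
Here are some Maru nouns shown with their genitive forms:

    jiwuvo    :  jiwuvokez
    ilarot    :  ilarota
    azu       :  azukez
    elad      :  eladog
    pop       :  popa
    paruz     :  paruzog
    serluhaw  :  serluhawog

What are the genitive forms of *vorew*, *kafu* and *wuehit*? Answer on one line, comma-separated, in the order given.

Looking at the final sound of each stem: -a when the stem ends in a voiceless consonant (*ilarot*, *pop*); -og when the stem ends in a voiced consonant (*elad*, *paruz*, *serluhaw*); -kez when the stem ends in a vowel (*jiwuvo*, *azu*).
The final sound of *vorew* is /w/, which is a voiced consonant, so the suffix is -og, giving *vorewog*.
Since the final sound of *kafu* is /u/ (a vowel), it takes -kez, giving *kafukez*.
*wuehit*: final sound = /t/, a voiceless consonant → -a → *wuehita*.

vorewog, kafukez, wuehita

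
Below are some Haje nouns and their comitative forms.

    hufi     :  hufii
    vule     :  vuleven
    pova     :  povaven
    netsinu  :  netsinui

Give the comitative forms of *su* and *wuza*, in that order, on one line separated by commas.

The alternation tracks the last vowel of the stem — -i when the last vowel of the stem is a high vowel (*hufi*, *netsinu*); -ven when the last vowel of the stem is a non-high vowel (*vule*, *pova*).
*su*: last vowel = /u/, a high vowel → -i → *sui*.
*wuza*: last vowel = /a/, a non-high vowel → -ven → *wuzaven*.

sui, wuzaven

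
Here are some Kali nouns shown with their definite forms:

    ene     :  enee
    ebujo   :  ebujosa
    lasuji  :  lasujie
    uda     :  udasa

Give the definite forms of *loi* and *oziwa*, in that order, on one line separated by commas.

The alternation tracks the last vowel of the stem — -e when the last vowel of the stem is a front vowel (*ene*, *lasuji*); -sa when the last vowel of the stem is a back vowel (*ebujo*, *uda*).
The last vowel of *loi* is /i/, which is a front vowel, so the suffix is -e, giving *loie*.
Since the last vowel of *oziwa* is /a/ (a back vowel), it takes -sa, giving *oziwasa*.

loie, oziwasa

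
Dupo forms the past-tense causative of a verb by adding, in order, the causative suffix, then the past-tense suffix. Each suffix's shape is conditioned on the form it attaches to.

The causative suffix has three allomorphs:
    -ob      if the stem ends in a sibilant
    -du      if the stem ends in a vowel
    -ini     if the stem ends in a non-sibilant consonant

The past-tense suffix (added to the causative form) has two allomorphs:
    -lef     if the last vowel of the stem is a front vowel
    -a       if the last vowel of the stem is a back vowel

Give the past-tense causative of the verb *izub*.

*izub*: final sound = /b/, a non-sibilant consonant → -ini → *izubini*.
Since the last vowel of the causative form *izubini* is /i/ (a front vowel), it takes -lef, giving *izubinilef*.

izubinilef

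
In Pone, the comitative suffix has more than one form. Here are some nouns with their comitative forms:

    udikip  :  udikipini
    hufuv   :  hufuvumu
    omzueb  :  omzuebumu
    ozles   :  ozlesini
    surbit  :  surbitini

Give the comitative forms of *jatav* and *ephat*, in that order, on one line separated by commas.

The alternation tracks the final consonant of the stem — -ini when the stem ends in a voiceless consonant (*udikip*, *ozles*, *surbit*); -umu when the stem ends in a voiced consonant (*hufuv*, *omzueb*).
The final consonant of *jatav* is /v/, which is voiced, so the suffix is -umu, giving *jatavumu*.
*ephat*: final consonant = /t/, voiceless → -ini → *ephatini*.

jatavumu, ephatini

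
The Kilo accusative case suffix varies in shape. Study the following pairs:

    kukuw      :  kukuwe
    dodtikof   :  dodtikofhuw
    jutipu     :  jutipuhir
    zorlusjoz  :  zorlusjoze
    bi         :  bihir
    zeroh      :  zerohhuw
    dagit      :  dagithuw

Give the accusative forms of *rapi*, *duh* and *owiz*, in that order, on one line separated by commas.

The alternation tracks the final sound of the stem — -huw when the stem ends in a voiceless consonant (*dodtikof*, *zeroh*, *dagit*); -e when the stem ends in a voiced consonant (*kukuw*, *zorlusjoz*); -hir when the stem ends in a vowel (*jutipu*, *bi*).
*rapi* — final sound /i/ (a vowel) → -hir → *rapihir*.
The final sound of *duh* is /h/, which is a voiceless consonant, so the suffix is -huw, giving *duhhuw*.
Since the final sound of *owiz* is /z/ (a voiced consonant), it takes -e, giving *owize*.

rapihir, duhhuw, owize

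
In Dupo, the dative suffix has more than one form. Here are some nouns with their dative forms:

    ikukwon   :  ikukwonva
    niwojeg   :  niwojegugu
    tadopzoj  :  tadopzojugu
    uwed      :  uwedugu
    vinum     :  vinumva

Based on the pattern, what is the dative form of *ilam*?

The suffix is conditioned by the final consonant: -va when the stem ends in a nasal (*ikukwon*, *vinum*); -ugu when the stem ends in a non-nasal consonant (*niwojeg*, *tadopzoj*, *uwed*).
*ilam*: final consonant = /m/, a nasal → -va → *ilamva*.

ilamva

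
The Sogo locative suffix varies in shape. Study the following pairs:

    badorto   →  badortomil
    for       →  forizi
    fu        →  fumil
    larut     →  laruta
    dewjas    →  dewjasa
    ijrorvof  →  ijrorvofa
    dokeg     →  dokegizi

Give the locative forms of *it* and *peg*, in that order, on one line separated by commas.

Looking at the final sound of each stem: -a when the stem ends in a voiceless consonant (*larut*, *dewjas*, *ijrorvof*); -izi when the stem ends in a voiced consonant (*for*, *dokeg*); -mil when the stem ends in a vowel (*badorto*, *fu*).
*it* — final sound /t/ (a voiceless consonant) → -a → *ita*.
*peg*: final sound = /g/, a voiced consonant → -izi → *pegizi*.

ita, pegizi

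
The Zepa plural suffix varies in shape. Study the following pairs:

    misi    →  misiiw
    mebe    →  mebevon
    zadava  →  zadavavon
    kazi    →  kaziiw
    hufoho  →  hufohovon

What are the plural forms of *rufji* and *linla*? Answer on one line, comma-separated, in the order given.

rufjiiw, linlavon

Looking at the last vowel of each stem: -iw when the last vowel of the stem is a high vowel (*misi*, *kazi*); -von when the last vowel of the stem is a non-high vowel (*mebe*, *zadava*, *hufoho*).
Since the last vowel of *rufji* is /i/ (a high vowel), it takes -iw, giving *rufjiiw*.
Since the last vowel of *linla* is /a/ (a non-high vowel), it takes -von, giving *linlavon*.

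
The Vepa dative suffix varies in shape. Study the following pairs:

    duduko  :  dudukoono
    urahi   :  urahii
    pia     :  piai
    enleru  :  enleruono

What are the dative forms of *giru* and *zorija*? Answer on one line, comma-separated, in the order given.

giruono, zorijai

The alternation tracks the last vowel of the stem — -ono when the last vowel of the stem is a rounded vowel (*duduko*, *enleru*); -i when the last vowel of the stem is an unrounded vowel (*urahi*, *pia*).
*giru* — last vowel /u/ (a rounded vowel) → -ono → *giruono*.
*zorija* — last vowel /a/ (an unrounded vowel) → -i → *zorijai*.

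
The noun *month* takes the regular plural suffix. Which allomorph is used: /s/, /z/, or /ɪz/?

The stem *month* ends in a voiceless non-sibilant consonant.
The plural suffix surfaces as /ɪz/ after sibilants, /s/ after other voiceless consonants, and /z/ after other voiced sounds.
So the plural -s on *month* is pronounced /s/.

/s/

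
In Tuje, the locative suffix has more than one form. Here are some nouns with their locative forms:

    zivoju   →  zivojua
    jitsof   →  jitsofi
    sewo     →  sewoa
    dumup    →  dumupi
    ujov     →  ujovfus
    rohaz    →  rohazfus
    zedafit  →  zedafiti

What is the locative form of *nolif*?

nolifi

The pattern is voicing of the final sound: -i when the stem ends in a voiceless consonant (*jitsof*, *dumup*, *zedafit*); -fus when the stem ends in a voiced consonant (*ujov*, *rohaz*); -a when the stem ends in a vowel (*zivoju*, *sewo*).
*nolif*: final sound = /f/, a voiceless consonant → -i → *nolifi*.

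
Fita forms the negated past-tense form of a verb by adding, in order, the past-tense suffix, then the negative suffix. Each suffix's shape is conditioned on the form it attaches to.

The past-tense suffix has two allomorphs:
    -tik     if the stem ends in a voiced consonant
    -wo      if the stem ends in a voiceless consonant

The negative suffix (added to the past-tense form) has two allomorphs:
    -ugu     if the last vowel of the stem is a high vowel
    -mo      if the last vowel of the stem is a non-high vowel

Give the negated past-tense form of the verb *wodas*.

*wodas* — final consonant /s/ (voiceless) → -wo → *wodaswo*.
The past-tense form *wodaswo* — last vowel /o/ (a non-high vowel) → -mo → *wodaswomo*.

wodaswomo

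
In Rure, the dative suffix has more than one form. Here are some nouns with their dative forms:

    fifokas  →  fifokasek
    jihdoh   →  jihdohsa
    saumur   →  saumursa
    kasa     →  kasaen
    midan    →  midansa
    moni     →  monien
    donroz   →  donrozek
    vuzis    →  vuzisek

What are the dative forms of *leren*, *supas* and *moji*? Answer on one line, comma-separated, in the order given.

The pattern is sibilance of the final sound: -ek when the stem ends in a sibilant (*fifokas*, *donroz*, *vuzis*); -sa when the stem ends in a non-sibilant consonant (*jihdoh*, *saumur*, *midan*); -en when the stem ends in a vowel (*kasa*, *moni*).
Since the final sound of *leren* is /n/ (a non-sibilant consonant), it takes -sa, giving *lerensa*.
*supas*: final sound = /s/, a sibilant → -ek → *supasek*.
*moji* — final sound /i/ (a vowel) → -en → *mojien*.

lerensa, supasek, mojien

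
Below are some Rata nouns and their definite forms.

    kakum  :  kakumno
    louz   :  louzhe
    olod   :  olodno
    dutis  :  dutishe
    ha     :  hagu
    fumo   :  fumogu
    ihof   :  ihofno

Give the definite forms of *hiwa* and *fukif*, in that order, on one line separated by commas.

hiwagu, fukifno

The suffix is conditioned by the final sound: -he when the stem ends in a sibilant (*louz*, *dutis*); -no when the stem ends in a non-sibilant consonant (*kakum*, *olod*, *ihof*); -gu when the stem ends in a vowel (*ha*, *fumo*).
*hiwa* — final sound /a/ (a vowel) → -gu → *hiwagu*.
*fukif* — final sound /f/ (a non-sibilant consonant) → -no → *fukifno*.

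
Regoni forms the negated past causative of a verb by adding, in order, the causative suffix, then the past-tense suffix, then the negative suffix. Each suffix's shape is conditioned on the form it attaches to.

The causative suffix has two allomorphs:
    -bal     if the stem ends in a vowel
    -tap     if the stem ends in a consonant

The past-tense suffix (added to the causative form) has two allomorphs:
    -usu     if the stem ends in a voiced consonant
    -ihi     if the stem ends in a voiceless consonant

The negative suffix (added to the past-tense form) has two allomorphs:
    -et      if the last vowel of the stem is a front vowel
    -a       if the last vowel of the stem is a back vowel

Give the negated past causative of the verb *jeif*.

jeiftapihiet

Since the final sound of *jeif* is /f/ (a consonant), it takes -tap, giving *jeiftap*.
The causative form *jeiftap* — final consonant /p/ (voiceless) → -ihi → *jeiftapihi*.
The past-tense form *jeiftapihi* — last vowel /i/ (a front vowel) → -et → *jeiftapihiet*.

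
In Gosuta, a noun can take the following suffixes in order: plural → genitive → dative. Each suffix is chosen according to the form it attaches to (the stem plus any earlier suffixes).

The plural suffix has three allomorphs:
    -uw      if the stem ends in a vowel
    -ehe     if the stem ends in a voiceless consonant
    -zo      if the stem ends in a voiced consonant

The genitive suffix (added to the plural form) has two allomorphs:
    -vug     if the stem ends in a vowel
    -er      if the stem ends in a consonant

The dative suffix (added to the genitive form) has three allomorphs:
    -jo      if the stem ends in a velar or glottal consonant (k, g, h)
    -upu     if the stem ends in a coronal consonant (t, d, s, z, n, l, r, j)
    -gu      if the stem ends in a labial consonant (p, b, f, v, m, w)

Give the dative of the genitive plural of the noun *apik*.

The final sound of *apik* is /k/, which is a voiceless consonant, so the plural suffix is -ehe, giving *apikehe*.
The plural form *apikehe*: final sound = /e/, a vowel → -vug → *apikehevug*.
The genitive form *apikehevug*: final consonant = /g/, velar/glottal → -jo → *apikehevugjo*.

apikehevugjo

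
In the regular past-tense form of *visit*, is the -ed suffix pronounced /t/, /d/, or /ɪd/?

/ɪd/

The stem *visit* ends in /t/ or /d/.
The -ed suffix is realized as /ɪd/ after /t, d/; as /t/ after other voiceless consonants; and as /d/ after other voiced sounds.
So -ed on *visit* is pronounced /ɪd/.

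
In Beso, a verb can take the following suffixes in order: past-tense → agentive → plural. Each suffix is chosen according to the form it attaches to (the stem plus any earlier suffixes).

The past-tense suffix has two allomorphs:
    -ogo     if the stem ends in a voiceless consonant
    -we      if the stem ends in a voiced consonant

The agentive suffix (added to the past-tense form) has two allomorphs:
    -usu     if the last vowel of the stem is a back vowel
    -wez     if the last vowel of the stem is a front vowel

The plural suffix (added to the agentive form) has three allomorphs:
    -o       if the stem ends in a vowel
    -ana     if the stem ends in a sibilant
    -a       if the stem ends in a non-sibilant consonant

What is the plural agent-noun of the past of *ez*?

ezwewezana

*ez*: final consonant = /z/, voiced → -we → *ezwe*.
The past-tense form *ezwe*: last vowel = /e/, a front vowel → -wez → *ezwewez*.
The agentive form *ezwewez*: final sound = /z/, a sibilant → -ana → *ezwewezana*.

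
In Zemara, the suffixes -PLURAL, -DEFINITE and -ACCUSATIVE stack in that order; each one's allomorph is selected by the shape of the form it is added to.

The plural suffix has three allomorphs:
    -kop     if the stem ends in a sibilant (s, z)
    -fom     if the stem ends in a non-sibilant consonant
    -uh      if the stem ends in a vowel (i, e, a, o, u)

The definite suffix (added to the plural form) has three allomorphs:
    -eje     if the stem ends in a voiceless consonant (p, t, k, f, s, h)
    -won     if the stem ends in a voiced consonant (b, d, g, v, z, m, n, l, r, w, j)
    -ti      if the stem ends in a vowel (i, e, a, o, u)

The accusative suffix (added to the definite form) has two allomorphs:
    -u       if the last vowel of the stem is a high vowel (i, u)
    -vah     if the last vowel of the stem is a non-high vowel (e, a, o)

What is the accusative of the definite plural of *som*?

*som*: final sound = /m/, a non-sibilant consonant → -fom → *somfom*.
The plural form *somfom* — final sound /m/ (a voiced consonant) → -won → *somfomwon*.
The definite form *somfomwon*: last vowel = /o/, a non-high vowel → -vah → *somfomwonvah*.

somfomwonvah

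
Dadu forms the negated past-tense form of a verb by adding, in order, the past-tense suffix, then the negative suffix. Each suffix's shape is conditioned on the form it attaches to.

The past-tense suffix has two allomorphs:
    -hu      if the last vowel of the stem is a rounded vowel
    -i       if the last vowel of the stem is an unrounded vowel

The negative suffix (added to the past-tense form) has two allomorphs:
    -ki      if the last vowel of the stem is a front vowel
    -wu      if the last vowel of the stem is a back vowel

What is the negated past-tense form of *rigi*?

rigiiki

Since the last vowel of *rigi* is /i/ (an unrounded vowel), it takes -i, giving *rigii*.
The past-tense form *rigii* — last vowel /i/ (a front vowel) → -ki → *rigiiki*.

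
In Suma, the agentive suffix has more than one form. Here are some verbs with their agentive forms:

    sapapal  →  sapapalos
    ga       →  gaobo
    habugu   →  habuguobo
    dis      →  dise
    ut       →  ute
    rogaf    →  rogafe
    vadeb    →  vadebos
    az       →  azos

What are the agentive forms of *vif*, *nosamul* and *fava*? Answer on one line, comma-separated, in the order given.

vife, nosamulos, favaobo

The pattern is voicing of the final sound: -e when the stem ends in a voiceless consonant (*dis*, *ut*, *rogaf*); -os when the stem ends in a voiced consonant (*sapapal*, *vadeb*, *az*); -obo when the stem ends in a vowel (*ga*, *habugu*).
The final sound of *vif* is /f/, which is a voiceless consonant, so the suffix is -e, giving *vife*.
*nosamul*: final sound = /l/, a voiced consonant → -os → *nosamulos*.
*fava* — final sound /a/ (a vowel) → -obo → *favaobo*.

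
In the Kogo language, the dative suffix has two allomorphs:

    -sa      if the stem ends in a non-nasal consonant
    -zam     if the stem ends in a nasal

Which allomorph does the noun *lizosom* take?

-zam

*lizosom* — final consonant /m/ (a nasal) → -zam.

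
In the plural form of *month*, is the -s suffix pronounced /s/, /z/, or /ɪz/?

The stem *month* ends in a voiceless non-sibilant consonant.
The plural suffix surfaces as /ɪz/ after sibilants, /s/ after other voiceless consonants, and /z/ after other voiced sounds.
So the plural -s on *month* is pronounced /s/.

/s/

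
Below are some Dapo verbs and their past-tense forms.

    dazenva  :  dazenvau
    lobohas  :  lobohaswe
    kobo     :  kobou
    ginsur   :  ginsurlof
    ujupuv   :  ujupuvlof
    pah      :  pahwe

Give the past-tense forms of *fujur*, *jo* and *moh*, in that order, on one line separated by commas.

fujurlof, jou, mohwe

Looking at the final sound of each stem: -we when the stem ends in a voiceless consonant (*lobohas*, *pah*); -lof when the stem ends in a voiced consonant (*ginsur*, *ujupuv*); -u when the stem ends in a vowel (*dazenva*, *kobo*).
Since the final sound of *fujur* is /r/ (a voiced consonant), it takes -lof, giving *fujurlof*.
Since the final sound of *jo* is /o/ (a vowel), it takes -u, giving *jou*.
*moh*: final sound = /h/, a voiceless consonant → -we → *mohwe*.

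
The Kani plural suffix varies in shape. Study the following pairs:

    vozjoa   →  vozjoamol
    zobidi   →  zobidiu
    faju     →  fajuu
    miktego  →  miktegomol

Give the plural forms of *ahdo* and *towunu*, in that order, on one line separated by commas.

The suffix is conditioned by the last vowel: -u when the last vowel of the stem is a high vowel (*zobidi*, *faju*); -mol when the last vowel of the stem is a non-high vowel (*vozjoa*, *miktego*).
Since the last vowel of *ahdo* is /o/ (a non-high vowel), it takes -mol, giving *ahdomol*.
*towunu*: last vowel = /u/, a high vowel → -u → *towunuu*.

ahdomol, towunuu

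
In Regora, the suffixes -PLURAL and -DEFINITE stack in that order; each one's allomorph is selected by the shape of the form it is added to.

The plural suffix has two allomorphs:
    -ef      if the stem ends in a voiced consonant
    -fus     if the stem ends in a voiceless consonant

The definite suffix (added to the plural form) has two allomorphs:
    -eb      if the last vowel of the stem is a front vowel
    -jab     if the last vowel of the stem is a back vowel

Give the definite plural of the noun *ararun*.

ararunefeb

Since the final consonant of *ararun* is /n/ (voiced), it takes -ef, giving *ararunef*.
Since the last vowel of the plural form *ararunef* is /e/ (a front vowel), it takes -eb, giving *ararunefeb*.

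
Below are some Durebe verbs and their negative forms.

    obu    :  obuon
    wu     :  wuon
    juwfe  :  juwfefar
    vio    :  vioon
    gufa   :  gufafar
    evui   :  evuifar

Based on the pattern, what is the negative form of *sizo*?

sizoon

Looking at the last vowel of each stem: -on when the last vowel of the stem is a rounded vowel (*obu*, *wu*, *vio*); -far when the last vowel of the stem is an unrounded vowel (*juwfe*, *gufa*, *evui*).
*sizo* — last vowel /o/ (a rounded vowel) → -on → *sizoon*.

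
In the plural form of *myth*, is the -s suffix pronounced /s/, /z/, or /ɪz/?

The stem *myth* ends in a voiceless non-sibilant consonant.
The plural suffix surfaces as /ɪz/ after sibilants, /s/ after other voiceless consonants, and /z/ after other voiced sounds.
So the plural -s on *myth* is pronounced /s/.

/s/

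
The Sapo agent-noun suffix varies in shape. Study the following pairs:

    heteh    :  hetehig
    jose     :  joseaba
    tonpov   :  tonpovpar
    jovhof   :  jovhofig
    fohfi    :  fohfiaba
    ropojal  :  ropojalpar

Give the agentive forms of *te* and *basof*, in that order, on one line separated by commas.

teaba, basofig

The pattern is voicing of the final sound: -ig when the stem ends in a voiceless consonant (*heteh*, *jovhof*); -par when the stem ends in a voiced consonant (*tonpov*, *ropojal*); -aba when the stem ends in a vowel (*jose*, *fohfi*).
The final sound of *te* is /e/, which is a vowel, so the suffix is -aba, giving *teaba*.
The final sound of *basof* is /f/, which is a voiceless consonant, so the suffix is -ig, giving *basofig*.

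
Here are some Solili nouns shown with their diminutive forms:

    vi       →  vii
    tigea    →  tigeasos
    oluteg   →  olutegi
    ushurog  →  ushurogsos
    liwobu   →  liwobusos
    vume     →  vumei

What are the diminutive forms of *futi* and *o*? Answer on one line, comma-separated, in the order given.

The alternation tracks the last vowel of the stem — -i when the last vowel of the stem is a front vowel (*vi*, *oluteg*, *vume*); -sos when the last vowel of the stem is a back vowel (*tigea*, *ushurog*, *liwobu*).
*futi*: last vowel = /i/, a front vowel → -i → *futii*.
*o*: last vowel = /o/, a back vowel → -sos → *osos*.

futii, osos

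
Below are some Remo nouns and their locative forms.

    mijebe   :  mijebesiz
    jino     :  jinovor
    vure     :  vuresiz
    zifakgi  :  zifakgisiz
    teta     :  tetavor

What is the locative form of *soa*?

The alternation tracks the last vowel of the stem — -siz when the last vowel of the stem is a front vowel (*mijebe*, *vure*, *zifakgi*); -vor when the last vowel of the stem is a back vowel (*jino*, *teta*).
The last vowel of *soa* is /a/, which is a back vowel, so the suffix is -vor, giving *soavor*.

soavor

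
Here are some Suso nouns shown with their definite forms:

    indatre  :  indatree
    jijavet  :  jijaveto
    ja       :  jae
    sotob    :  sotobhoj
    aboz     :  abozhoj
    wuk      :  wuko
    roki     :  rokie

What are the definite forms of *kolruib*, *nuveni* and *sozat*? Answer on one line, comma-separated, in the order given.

Looking at the final sound of each stem: -o when the stem ends in a voiceless consonant (*jijavet*, *wuk*); -hoj when the stem ends in a voiced consonant (*sotob*, *aboz*); -e when the stem ends in a vowel (*indatre*, *ja*, *roki*).
Since the final sound of *kolruib* is /b/ (a voiced consonant), it takes -hoj, giving *kolruibhoj*.
The final sound of *nuveni* is /i/, which is a vowel, so the suffix is -e, giving *nuvenie*.
Since the final sound of *sozat* is /t/ (a voiceless consonant), it takes -o, giving *sozato*.

kolruibhoj, nuvenie, sozato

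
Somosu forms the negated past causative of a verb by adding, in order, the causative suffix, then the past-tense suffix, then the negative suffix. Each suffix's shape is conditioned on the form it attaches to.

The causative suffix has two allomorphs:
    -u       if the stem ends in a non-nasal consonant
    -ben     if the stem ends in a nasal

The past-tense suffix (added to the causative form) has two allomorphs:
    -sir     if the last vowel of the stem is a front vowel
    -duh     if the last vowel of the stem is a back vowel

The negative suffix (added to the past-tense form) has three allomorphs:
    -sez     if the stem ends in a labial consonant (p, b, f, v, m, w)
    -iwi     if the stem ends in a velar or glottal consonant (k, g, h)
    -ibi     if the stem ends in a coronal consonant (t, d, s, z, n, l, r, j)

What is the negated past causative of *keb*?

*keb* — final consonant /b/ (non-nasal) → -u → *kebu*.
The causative form *kebu* — last vowel /u/ (a back vowel) → -duh → *kebuduh*.
The past-tense form *kebuduh* — final consonant /h/ (velar/glottal) → -iwi → *kebuduhiwi*.

kebuduhiwi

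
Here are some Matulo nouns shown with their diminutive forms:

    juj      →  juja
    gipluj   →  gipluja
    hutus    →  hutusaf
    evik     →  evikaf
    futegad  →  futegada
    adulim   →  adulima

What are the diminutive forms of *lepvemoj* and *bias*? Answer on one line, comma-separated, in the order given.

The alternation tracks the final consonant of the stem — -af when the stem ends in a voiceless consonant (*hutus*, *evik*); -a when the stem ends in a voiced consonant (*juj*, *gipluj*, *futegad*, *adulim*).
Since the final consonant of *lepvemoj* is /j/ (voiced), it takes -a, giving *lepvemoja*.
*bias* — final consonant /s/ (voiceless) → -af → *biasaf*.

lepvemoja, biasaf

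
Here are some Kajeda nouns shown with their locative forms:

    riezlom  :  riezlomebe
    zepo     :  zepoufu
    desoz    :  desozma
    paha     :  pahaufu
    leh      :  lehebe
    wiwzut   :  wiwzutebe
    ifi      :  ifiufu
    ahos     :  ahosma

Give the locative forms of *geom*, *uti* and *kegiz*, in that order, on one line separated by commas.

The alternation tracks the final sound of the stem — -ma when the stem ends in a sibilant (*desoz*, *ahos*); -ebe when the stem ends in a non-sibilant consonant (*riezlom*, *leh*, *wiwzut*); -ufu when the stem ends in a vowel (*zepo*, *paha*, *ifi*).
The final sound of *geom* is /m/, which is a non-sibilant consonant, so the suffix is -ebe, giving *geomebe*.
*uti*: final sound = /i/, a vowel → -ufu → *utiufu*.
Since the final sound of *kegiz* is /z/ (a sibilant), it takes -ma, giving *kegizma*.

geomebe, utiufu, kegizma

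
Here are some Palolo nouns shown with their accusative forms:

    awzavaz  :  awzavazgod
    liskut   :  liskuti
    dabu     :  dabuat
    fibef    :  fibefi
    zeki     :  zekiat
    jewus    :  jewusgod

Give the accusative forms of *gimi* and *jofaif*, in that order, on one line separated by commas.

gimiat, jofaifi

The alternation tracks the final sound of the stem — -god when the stem ends in a sibilant (*awzavaz*, *jewus*); -i when the stem ends in a non-sibilant consonant (*liskut*, *fibef*); -at when the stem ends in a vowel (*dabu*, *zeki*).
The final sound of *gimi* is /i/, which is a vowel, so the suffix is -at, giving *gimiat*.
The final sound of *jofaif* is /f/, which is a non-sibilant consonant, so the suffix is -i, giving *jofaifi*.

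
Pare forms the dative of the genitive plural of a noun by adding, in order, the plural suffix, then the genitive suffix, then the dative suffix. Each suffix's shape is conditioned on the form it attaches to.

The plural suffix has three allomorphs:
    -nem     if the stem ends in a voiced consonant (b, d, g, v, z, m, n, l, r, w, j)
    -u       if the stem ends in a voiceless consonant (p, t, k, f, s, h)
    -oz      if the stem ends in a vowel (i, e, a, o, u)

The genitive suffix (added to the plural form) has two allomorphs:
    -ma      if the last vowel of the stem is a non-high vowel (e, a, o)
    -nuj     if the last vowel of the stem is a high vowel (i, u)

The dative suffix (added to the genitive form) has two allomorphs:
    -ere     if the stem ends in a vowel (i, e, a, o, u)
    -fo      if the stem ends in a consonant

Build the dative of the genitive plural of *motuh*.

*motuh*: final sound = /h/, a voiceless consonant → -u → *motuhu*.
The plural form *motuhu* — last vowel /u/ (a high vowel) → -nuj → *motuhunuj*.
The final sound of the genitive form *motuhunuj* is /j/, which is a consonant, so the dative suffix is -fo, giving *motuhunujfo*.

motuhunujfo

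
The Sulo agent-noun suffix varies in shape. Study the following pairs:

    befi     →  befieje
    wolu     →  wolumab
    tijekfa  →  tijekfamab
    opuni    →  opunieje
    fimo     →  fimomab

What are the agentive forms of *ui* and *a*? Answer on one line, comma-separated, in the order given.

The alternation tracks the last vowel of the stem — -eje when the last vowel of the stem is a front vowel (*befi*, *opuni*); -mab when the last vowel of the stem is a back vowel (*wolu*, *tijekfa*, *fimo*).
The last vowel of *ui* is /i/, which is a front vowel, so the suffix is -eje, giving *uieje*.
Since the last vowel of *a* is /a/ (a back vowel), it takes -mab, giving *amab*.

uieje, amab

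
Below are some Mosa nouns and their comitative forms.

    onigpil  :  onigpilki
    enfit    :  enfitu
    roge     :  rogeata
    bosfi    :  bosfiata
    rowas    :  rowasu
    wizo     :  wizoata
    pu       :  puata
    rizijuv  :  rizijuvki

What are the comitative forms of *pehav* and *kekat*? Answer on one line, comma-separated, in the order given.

The alternation tracks the final sound of the stem — -u when the stem ends in a voiceless consonant (*enfit*, *rowas*); -ki when the stem ends in a voiced consonant (*onigpil*, *rizijuv*); -ata when the stem ends in a vowel (*roge*, *bosfi*, *wizo*, *pu*).
*pehav*: final sound = /v/, a voiced consonant → -ki → *pehavki*.
The final sound of *kekat* is /t/, which is a voiceless consonant, so the suffix is -u, giving *kekatu*.

pehavki, kekatu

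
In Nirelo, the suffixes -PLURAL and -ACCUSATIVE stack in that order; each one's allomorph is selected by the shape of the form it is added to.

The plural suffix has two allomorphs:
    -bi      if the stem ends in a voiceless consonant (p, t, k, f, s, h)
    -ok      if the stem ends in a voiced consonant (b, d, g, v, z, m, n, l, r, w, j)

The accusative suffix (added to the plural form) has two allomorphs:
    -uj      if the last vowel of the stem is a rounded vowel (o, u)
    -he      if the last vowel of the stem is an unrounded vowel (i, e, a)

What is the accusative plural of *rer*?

Since the final consonant of *rer* is /r/ (voiced), it takes -ok, giving *rerok*.
The plural form *rerok* — last vowel /o/ (a rounded vowel) → -uj → *rerokuj*.

rerokuj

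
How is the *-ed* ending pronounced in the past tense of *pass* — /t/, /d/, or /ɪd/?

/t/

The stem *pass* ends in a voiceless consonant other than /t/.
The -ed suffix is realized as /ɪd/ after /t, d/; as /t/ after other voiceless consonants; and as /d/ after other voiced sounds.
So -ed on *pass* is pronounced /t/.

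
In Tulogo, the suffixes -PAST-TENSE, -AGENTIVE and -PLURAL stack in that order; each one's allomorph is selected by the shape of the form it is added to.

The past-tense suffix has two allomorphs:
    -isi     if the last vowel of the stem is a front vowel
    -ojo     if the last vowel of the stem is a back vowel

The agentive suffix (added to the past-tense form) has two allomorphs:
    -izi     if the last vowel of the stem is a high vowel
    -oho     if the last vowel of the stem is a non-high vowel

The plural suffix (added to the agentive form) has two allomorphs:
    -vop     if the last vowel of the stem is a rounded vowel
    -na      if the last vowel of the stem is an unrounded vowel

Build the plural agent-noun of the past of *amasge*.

amasgeisiizina

Since the last vowel of *amasge* is /e/ (a front vowel), it takes -isi, giving *amasgeisi*.
Since the last vowel of the past-tense form *amasgeisi* is /i/ (a high vowel), it takes -izi, giving *amasgeisiizi*.
Since the last vowel of the agentive form *amasgeisiizi* is /i/ (an unrounded vowel), it takes -na, giving *amasgeisiizina*.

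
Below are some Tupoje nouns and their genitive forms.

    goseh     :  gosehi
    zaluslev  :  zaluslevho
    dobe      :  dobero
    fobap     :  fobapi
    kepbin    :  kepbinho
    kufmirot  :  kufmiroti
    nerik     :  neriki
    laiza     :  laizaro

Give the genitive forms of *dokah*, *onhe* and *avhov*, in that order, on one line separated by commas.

The suffix is conditioned by the final sound: -i when the stem ends in a voiceless consonant (*goseh*, *fobap*, *kufmirot*, *nerik*); -ho when the stem ends in a voiced consonant (*zaluslev*, *kepbin*); -ro when the stem ends in a vowel (*dobe*, *laiza*).
*dokah*: final sound = /h/, a voiceless consonant → -i → *dokahi*.
*onhe* — final sound /e/ (a vowel) → -ro → *onhero*.
*avhov* — final sound /v/ (a voiced consonant) → -ho → *avhovho*.

dokahi, onhero, avhovho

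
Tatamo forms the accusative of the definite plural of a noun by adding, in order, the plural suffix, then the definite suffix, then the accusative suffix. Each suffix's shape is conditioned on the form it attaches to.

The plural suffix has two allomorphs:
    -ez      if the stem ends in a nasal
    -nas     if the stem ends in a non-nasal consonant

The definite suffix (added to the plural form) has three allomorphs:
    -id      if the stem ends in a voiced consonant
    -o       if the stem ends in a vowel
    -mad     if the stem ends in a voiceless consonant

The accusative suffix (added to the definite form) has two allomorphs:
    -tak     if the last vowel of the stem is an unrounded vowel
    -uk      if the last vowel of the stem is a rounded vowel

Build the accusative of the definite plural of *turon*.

*turon* — final consonant /n/ (a nasal) → -ez → *turonez*.
The plural form *turonez*: final sound = /z/, a voiced consonant → -id → *turonezid*.
The definite form *turonezid*: last vowel = /i/, an unrounded vowel → -tak → *turonezidtak*.

turonezidtak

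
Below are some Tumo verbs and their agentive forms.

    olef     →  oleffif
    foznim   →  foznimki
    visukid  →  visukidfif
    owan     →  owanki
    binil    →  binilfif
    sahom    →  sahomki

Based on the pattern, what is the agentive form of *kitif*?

kitiffif

The pattern is nasality of the final consonant: -ki when the stem ends in a nasal (*foznim*, *owan*, *sahom*); -fif when the stem ends in a non-nasal consonant (*olef*, *visukid*, *binil*).
*kitif* — final consonant /f/ (non-nasal) → -fif → *kitiffif*.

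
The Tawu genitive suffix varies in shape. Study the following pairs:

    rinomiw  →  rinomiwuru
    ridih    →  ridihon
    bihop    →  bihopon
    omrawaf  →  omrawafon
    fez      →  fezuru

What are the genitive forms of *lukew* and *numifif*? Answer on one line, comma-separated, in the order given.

The alternation tracks the final consonant of the stem — -on when the stem ends in a voiceless consonant (*ridih*, *bihop*, *omrawaf*); -uru when the stem ends in a voiced consonant (*rinomiw*, *fez*).
*lukew*: final consonant = /w/, voiced → -uru → *lukewuru*.
*numifif* — final consonant /f/ (voiceless) → -on → *numififon*.

lukewuru, numififon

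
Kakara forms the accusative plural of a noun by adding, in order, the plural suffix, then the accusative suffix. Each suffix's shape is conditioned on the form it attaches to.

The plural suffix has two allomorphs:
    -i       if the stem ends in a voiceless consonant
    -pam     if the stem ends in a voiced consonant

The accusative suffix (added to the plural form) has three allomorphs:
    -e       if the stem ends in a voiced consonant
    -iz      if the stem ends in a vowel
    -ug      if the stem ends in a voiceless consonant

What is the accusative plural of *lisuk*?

lisukiiz

Since the final consonant of *lisuk* is /k/ (voiceless), it takes -i, giving *lisuki*.
The plural form *lisuki*: final sound = /i/, a vowel → -iz → *lisukiiz*.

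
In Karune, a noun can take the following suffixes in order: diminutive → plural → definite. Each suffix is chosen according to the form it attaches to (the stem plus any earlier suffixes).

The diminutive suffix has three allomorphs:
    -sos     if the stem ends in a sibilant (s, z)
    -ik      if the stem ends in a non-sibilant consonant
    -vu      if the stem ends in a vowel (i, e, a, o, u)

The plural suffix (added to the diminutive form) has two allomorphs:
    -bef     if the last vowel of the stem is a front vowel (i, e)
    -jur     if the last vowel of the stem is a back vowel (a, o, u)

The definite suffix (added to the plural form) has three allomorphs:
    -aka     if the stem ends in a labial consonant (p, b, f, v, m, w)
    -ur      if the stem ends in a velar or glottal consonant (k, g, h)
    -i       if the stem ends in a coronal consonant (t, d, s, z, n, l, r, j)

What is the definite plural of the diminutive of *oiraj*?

oirajikbefaka

*oiraj* — final sound /j/ (a non-sibilant consonant) → -ik → *oirajik*.
The diminutive form *oirajik*: last vowel = /i/, a front vowel → -bef → *oirajikbef*.
Since the final consonant of the plural form *oirajikbef* is /f/ (labial), it takes -aka, giving *oirajikbefaka*.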